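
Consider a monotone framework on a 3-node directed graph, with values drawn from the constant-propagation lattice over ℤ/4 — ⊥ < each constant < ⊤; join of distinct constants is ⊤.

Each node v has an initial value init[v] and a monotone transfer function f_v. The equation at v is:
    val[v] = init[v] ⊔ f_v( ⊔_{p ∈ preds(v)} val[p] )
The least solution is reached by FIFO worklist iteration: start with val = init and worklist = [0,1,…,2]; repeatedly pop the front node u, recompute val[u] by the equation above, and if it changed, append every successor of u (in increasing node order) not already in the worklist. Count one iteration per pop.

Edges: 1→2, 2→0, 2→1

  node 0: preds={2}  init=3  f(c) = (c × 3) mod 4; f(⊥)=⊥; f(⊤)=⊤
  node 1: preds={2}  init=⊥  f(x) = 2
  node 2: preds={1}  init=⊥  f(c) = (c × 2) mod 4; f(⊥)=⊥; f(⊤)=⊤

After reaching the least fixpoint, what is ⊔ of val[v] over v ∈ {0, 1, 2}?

⊤

Iteration log — 5 steps:
  step 1. node 0  ⊔preds=⊥  new=3  stable
  step 2. node 1  ⊔preds=⊥  new=2  old=⊥  +wl: 
  step 3. node 2  ⊔preds=2  new=0  old=⊥  +wl: 0,1
  step 4. node 0  ⊔preds=0  new=⊤  old=3  +wl: 
  step 5. node 1  ⊔preds=0  new=2  stable

Least fixpoint reached:
  node 0: ⊤
  node 1: 2
  node 2: 0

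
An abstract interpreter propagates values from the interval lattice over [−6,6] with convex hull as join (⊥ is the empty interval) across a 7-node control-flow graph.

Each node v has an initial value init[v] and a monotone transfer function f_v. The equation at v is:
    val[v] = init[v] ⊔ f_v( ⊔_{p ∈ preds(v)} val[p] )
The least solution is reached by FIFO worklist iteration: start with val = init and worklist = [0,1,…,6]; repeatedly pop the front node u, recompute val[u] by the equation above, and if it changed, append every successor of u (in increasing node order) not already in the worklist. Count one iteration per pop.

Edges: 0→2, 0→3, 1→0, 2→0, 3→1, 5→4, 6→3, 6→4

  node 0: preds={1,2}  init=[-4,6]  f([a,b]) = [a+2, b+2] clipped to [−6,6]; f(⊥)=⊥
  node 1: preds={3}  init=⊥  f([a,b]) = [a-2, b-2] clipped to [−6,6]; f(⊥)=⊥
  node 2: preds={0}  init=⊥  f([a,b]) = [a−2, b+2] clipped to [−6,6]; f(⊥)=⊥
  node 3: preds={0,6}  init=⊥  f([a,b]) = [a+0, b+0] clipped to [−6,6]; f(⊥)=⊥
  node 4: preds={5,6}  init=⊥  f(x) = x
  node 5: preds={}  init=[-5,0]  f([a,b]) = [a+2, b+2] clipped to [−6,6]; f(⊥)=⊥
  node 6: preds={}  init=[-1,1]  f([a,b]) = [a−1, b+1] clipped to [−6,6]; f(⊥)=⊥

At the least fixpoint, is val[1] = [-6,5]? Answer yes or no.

no

Worklist (10 pops):
  #1 pop 0: in=⊥ → [-4,6] (no change)
  #2 pop 1: in=⊥ → ⊥ (no change)
  #3 pop 2: in=[-4,6] → [-6,6] (was ⊥); enqueue [0]
  #4 pop 3: in=[-4,6] → [-4,6] (was ⊥); enqueue [1]
  #5 pop 4: in=[-5,1] → [-5,1] (was ⊥); enqueue []
  #6 pop 5: in=⊥ → [-5,0] (no change)
  #7 pop 6: in=⊥ → [-1,1] (no change)
  #8 pop 0: in=[-6,6] → [-4,6] (no change)
  #9 pop 1: in=[-4,6] → [-6,4] (was ⊥); enqueue [0]
  #10 pop 0: in=[-6,6] → [-4,6] (no change)

Fixpoint:
  val[0] = [-4,6]
  val[1] = [-6,4]
  val[2] = [-6,6]
  val[3] = [-4,6]
  val[4] = [-5,1]
  val[5] = [-5,0]
  val[6] = [-1,1]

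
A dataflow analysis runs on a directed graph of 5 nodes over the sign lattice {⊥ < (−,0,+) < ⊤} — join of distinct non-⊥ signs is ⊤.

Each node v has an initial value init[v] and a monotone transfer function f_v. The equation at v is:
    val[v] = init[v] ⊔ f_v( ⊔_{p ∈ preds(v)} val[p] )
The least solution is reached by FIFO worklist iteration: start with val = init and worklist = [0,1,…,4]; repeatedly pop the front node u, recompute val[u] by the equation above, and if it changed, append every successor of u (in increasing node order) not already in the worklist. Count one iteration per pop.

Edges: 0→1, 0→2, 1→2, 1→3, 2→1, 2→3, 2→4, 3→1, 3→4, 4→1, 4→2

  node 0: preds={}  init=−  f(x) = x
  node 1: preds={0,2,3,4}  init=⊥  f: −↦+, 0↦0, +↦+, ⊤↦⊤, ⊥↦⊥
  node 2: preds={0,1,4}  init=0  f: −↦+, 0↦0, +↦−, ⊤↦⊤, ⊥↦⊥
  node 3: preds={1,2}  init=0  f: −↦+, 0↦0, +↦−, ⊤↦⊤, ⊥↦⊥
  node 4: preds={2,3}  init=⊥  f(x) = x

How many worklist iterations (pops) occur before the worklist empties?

Worklist (7 pops):
  #1 pop 0: in=⊥ → − (no change)
  #2 pop 1: in=⊤ → ⊤ (was ⊥); enqueue []
  #3 pop 2: in=⊤ → ⊤ (was 0); enqueue [1]
  #4 pop 3: in=⊤ → ⊤ (was 0); enqueue []
  #5 pop 4: in=⊤ → ⊤ (was ⊥); enqueue [2]
  #6 pop 1: in=⊤ → ⊤ (no change)
  #7 pop 2: in=⊤ → ⊤ (no change)

Fixpoint:
  val[0] = −
  val[1] = ⊤
  val[2] = ⊤
  val[3] = ⊤
  val[4] = ⊤

7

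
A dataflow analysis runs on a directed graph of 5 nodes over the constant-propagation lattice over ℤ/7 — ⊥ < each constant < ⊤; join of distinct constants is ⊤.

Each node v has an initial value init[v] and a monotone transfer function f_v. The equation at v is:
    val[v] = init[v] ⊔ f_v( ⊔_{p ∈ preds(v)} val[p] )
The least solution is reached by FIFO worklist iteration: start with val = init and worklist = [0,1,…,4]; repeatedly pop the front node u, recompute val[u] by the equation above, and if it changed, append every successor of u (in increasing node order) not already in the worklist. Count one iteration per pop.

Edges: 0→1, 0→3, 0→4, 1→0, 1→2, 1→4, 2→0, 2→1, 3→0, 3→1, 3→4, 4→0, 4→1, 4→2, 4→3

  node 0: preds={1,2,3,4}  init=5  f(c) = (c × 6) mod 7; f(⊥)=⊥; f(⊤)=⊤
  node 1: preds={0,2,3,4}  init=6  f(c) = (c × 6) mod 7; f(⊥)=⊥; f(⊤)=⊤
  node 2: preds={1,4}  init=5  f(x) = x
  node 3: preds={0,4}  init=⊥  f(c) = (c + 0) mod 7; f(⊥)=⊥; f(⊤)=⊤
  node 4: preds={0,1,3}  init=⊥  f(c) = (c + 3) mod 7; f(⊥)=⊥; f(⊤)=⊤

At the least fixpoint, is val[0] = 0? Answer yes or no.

Trace (9 dequeues):
  [1] u=0 | in ⊤ | out ⊤ | prev 5 | push {}
  [2] u=1 | in ⊤ | out ⊤ | prev 6 | push {0}
  [3] u=2 | in ⊤ | out ⊤ | prev 5 | push {1}
  [4] u=3 | in ⊤ | out ⊤ | prev ⊥ | push {}
  [5] u=4 | in ⊤ | out ⊤ | prev ⊥ | push {2,3}
  [6] u=0 | in ⊤ | out ⊤ | ==
  [7] u=1 | in ⊤ | out ⊤ | ==
  [8] u=2 | in ⊤ | out ⊤ | ==
  [9] u=3 | in ⊤ | out ⊤ | ==

Converged values:
  [0] ⊤
  [1] ⊤
  [2] ⊤
  [3] ⊤
  [4] ⊤

no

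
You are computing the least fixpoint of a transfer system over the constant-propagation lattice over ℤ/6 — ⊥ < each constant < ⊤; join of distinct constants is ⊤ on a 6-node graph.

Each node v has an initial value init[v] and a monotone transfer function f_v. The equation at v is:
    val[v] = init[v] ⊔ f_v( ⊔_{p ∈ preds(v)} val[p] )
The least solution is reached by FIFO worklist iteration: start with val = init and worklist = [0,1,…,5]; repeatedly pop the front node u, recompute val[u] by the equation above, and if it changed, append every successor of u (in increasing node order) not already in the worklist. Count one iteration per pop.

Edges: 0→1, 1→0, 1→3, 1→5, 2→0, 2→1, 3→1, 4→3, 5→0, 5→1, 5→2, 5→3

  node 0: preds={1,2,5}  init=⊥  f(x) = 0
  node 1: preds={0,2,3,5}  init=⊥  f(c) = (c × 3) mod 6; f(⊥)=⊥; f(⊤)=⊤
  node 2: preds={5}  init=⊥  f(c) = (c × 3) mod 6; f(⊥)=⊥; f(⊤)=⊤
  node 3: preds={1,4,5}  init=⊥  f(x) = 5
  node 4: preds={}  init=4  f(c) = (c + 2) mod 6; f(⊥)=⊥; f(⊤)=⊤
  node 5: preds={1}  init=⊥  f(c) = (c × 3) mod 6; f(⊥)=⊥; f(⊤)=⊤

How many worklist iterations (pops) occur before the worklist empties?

18

Worklist (18 pops):
  #1 pop 0: in=⊥ → 0 (was ⊥); enqueue []
  #2 pop 1: in=0 → 0 (was ⊥); enqueue [0]
  #3 pop 2: in=⊥ → ⊥ (no change)
  #4 pop 3: in=⊤ → 5 (was ⊥); enqueue [1]
  #5 pop 4: in=⊥ → 4 (no change)
  #6 pop 5: in=0 → 0 (was ⊥); enqueue [2,3]
  #7 pop 0: in=0 → 0 (no change)
  #8 pop 1: in=⊤ → ⊤ (was 0); enqueue [0,5]
  #9 pop 2: in=0 → 0 (was ⊥); enqueue [1]
  #10 pop 3: in=⊤ → 5 (no change)
  #11 pop 0: in=⊤ → 0 (no change)
  #12 pop 5: in=⊤ → ⊤ (was 0); enqueue [0,2,3]
  #13 pop 1: in=⊤ → ⊤ (no change)
  #14 pop 0: in=⊤ → 0 (no change)
  #15 pop 2: in=⊤ → ⊤ (was 0); enqueue [0,1]
  #16 pop 3: in=⊤ → 5 (no change)
  #17 pop 0: in=⊤ → 0 (no change)
  #18 pop 1: in=⊤ → ⊤ (no change)

Fixpoint:
  val[0] = 0
  val[1] = ⊤
  val[2] = ⊤
  val[3] = 5
  val[4] = 4
  val[5] = ⊤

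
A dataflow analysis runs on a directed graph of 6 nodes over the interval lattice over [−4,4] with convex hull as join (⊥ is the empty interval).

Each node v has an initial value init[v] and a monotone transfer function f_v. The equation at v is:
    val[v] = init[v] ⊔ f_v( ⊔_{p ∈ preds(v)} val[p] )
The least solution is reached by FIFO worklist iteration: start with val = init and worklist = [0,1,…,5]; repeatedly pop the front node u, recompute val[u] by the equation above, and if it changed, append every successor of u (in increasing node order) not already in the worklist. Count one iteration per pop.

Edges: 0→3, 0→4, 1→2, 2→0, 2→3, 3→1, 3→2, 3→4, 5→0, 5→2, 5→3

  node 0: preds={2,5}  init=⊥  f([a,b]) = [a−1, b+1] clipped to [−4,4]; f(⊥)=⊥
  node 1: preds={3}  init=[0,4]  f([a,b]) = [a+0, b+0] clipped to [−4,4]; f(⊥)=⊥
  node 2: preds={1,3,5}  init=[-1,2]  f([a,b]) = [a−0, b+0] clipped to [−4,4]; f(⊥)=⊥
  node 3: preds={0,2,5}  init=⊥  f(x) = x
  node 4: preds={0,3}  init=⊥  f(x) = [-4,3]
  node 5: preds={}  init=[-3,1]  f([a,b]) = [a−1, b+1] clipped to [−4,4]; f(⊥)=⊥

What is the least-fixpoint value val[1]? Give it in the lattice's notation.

[-4,4]

Worklist (12 pops):
  #1 pop 0: in=[-3,2] → [-4,3] (was ⊥); enqueue []
  #2 pop 1: in=⊥ → [0,4] (no change)
  #3 pop 2: in=[-3,4] → [-3,4] (was [-1,2]); enqueue [0]
  #4 pop 3: in=[-4,4] → [-4,4] (was ⊥); enqueue [1,2]
  #5 pop 4: in=[-4,4] → [-4,3] (was ⊥); enqueue []
  #6 pop 5: in=⊥ → [-3,1] (no change)
  #7 pop 0: in=[-3,4] → [-4,4] (was [-4,3]); enqueue [3,4]
  #8 pop 1: in=[-4,4] → [-4,4] (was [0,4]); enqueue []
  #9 pop 2: in=[-4,4] → [-4,4] (was [-3,4]); enqueue [0]
  #10 pop 3: in=[-4,4] → [-4,4] (no change)
  #11 pop 4: in=[-4,4] → [-4,3] (no change)
  #12 pop 0: in=[-4,4] → [-4,4] (no change)

Fixpoint:
  val[0] = [-4,4]
  val[1] = [-4,4]
  val[2] = [-4,4]
  val[3] = [-4,4]
  val[4] = [-4,3]
  val[5] = [-3,1]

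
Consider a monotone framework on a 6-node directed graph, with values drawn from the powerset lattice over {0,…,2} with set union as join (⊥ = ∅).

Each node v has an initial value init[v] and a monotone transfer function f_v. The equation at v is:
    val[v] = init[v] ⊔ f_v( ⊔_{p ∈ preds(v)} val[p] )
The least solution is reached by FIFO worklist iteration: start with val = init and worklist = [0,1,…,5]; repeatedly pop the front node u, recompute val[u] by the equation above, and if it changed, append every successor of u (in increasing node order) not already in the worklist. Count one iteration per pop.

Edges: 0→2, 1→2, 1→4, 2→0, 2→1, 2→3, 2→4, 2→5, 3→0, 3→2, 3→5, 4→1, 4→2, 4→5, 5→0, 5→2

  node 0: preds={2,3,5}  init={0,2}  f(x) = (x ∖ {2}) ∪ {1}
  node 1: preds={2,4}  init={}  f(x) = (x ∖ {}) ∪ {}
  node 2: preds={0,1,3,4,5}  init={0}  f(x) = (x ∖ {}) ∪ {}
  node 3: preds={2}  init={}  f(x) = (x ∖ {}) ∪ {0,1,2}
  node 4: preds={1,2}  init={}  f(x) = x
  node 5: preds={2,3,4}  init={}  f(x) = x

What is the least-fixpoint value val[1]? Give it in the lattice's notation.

{0,1,2}

Iteration log — 10 steps:
  step 1. node 0  ⊔preds={0}  new={0,1,2}  old={0,2}  +wl: 
  step 2. node 1  ⊔preds={0}  new={0}  old={}  +wl: 
  step 3. node 2  ⊔preds={0,1,2}  new={0,1,2}  old={0}  +wl: 0,1
  step 4. node 3  ⊔preds={0,1,2}  new={0,1,2}  old={}  +wl: 2
  step 5. node 4  ⊔preds={0,1,2}  new={0,1,2}  old={}  +wl: 
  step 6. node 5  ⊔preds={0,1,2}  new={0,1,2}  old={}  +wl: 
  step 7. node 0  ⊔preds={0,1,2}  new={0,1,2}  stable
  step 8. node 1  ⊔preds={0,1,2}  new={0,1,2}  old={0}  +wl: 4
  step 9. node 2  ⊔preds={0,1,2}  new={0,1,2}  stable
  step 10. node 4  ⊔preds={0,1,2}  new={0,1,2}  stable

Least fixpoint reached:
  node 0: {0,1,2}
  node 1: {0,1,2}
  node 2: {0,1,2}
  node 3: {0,1,2}
  node 4: {0,1,2}
  node 5: {0,1,2}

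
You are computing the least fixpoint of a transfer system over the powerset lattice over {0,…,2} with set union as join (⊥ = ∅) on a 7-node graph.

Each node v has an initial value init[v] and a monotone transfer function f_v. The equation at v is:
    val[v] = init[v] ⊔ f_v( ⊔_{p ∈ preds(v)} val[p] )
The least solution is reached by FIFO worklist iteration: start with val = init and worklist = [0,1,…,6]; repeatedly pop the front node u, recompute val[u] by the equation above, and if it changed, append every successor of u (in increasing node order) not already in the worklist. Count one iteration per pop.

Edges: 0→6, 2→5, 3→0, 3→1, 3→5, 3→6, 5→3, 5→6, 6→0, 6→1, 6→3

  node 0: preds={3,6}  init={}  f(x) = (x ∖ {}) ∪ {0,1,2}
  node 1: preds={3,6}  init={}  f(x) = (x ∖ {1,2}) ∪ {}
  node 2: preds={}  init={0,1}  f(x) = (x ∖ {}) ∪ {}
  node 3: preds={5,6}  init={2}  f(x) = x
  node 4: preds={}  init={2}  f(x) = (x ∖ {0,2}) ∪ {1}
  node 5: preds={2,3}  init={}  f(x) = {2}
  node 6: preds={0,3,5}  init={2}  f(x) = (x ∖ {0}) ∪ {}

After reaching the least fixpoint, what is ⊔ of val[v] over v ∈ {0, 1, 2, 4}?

{0,1,2}

Trace (12 dequeues):
  [1] u=0 | in {2} | out {0,1,2} | prev {} | push {}
  [2] u=1 | in {2} | out {} | ==
  [3] u=2 | in {} | out {0,1} | ==
  [4] u=3 | in {2} | out {2} | ==
  [5] u=4 | in {} | out {1,2} | prev {2} | push {}
  [6] u=5 | in {0,1,2} | out {2} | prev {} | push {3}
  [7] u=6 | in {0,1,2} | out {1,2} | prev {2} | push {0,1}
  [8] u=3 | in {1,2} | out {1,2} | prev {2} | push {5,6}
  [9] u=0 | in {1,2} | out {0,1,2} | ==
  [10] u=1 | in {1,2} | out {} | ==
  [11] u=5 | in {0,1,2} | out {2} | ==
  [12] u=6 | in {0,1,2} | out {1,2} | ==

Converged values:
  [0] {0,1,2}
  [1] {}
  [2] {0,1}
  [3] {1,2}
  [4] {1,2}
  [5] {2}
  [6] {1,2}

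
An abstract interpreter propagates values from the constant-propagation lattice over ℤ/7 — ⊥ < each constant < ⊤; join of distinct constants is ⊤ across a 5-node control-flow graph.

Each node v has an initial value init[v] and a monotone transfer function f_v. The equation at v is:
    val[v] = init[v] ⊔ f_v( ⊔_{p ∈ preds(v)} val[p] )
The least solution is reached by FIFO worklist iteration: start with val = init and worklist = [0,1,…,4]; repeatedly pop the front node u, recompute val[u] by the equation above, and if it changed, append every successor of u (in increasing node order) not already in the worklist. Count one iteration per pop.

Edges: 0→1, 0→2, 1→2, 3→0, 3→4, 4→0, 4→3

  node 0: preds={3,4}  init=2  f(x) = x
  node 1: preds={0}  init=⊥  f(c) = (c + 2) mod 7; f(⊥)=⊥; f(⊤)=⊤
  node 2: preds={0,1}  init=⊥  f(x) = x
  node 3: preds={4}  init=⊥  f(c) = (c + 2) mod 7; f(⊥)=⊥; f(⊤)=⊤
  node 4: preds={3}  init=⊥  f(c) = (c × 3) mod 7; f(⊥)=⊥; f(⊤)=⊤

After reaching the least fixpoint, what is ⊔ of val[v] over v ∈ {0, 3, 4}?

2

Iteration log — 5 steps:
  step 1. node 0  ⊔preds=⊥  new=2  stable
  step 2. node 1  ⊔preds=2  new=4  old=⊥  +wl: 
  step 3. node 2  ⊔preds=⊤  new=⊤  old=⊥  +wl: 
  step 4. node 3  ⊔preds=⊥  new=⊥  stable
  step 5. node 4  ⊔preds=⊥  new=⊥  stable

Least fixpoint reached:
  node 0: 2
  node 1: 4
  node 2: ⊤
  node 3: ⊥
  node 4: ⊥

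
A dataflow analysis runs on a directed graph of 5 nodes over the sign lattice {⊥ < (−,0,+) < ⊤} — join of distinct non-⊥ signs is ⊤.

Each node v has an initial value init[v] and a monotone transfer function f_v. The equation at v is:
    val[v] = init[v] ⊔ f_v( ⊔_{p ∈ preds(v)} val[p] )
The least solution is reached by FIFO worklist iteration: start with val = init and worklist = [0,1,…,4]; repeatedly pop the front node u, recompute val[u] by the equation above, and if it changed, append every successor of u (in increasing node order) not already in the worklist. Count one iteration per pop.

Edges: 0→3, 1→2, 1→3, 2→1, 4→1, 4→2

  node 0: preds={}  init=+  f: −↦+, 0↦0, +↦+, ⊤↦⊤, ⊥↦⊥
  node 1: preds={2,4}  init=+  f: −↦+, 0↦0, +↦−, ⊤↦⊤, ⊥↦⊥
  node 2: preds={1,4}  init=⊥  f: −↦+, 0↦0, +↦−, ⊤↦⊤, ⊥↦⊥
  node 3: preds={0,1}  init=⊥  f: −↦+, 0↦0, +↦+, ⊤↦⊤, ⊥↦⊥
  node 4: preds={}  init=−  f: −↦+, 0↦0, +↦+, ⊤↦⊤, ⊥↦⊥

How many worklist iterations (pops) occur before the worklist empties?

8

Iteration log — 8 steps:
  step 1. node 0  ⊔preds=⊥  new=+  stable
  step 2. node 1  ⊔preds=−  new=+  stable
  step 3. node 2  ⊔preds=⊤  new=⊤  old=⊥  +wl: 1
  step 4. node 3  ⊔preds=+  new=+  old=⊥  +wl: 
  step 5. node 4  ⊔preds=⊥  new=−  stable
  step 6. node 1  ⊔preds=⊤  new=⊤  old=+  +wl: 2,3
  step 7. node 2  ⊔preds=⊤  new=⊤  stable
  step 8. node 3  ⊔preds=⊤  new=⊤  old=+  +wl: 

Least fixpoint reached:
  node 0: +
  node 1: ⊤
  node 2: ⊤
  node 3: ⊤
  node 4: −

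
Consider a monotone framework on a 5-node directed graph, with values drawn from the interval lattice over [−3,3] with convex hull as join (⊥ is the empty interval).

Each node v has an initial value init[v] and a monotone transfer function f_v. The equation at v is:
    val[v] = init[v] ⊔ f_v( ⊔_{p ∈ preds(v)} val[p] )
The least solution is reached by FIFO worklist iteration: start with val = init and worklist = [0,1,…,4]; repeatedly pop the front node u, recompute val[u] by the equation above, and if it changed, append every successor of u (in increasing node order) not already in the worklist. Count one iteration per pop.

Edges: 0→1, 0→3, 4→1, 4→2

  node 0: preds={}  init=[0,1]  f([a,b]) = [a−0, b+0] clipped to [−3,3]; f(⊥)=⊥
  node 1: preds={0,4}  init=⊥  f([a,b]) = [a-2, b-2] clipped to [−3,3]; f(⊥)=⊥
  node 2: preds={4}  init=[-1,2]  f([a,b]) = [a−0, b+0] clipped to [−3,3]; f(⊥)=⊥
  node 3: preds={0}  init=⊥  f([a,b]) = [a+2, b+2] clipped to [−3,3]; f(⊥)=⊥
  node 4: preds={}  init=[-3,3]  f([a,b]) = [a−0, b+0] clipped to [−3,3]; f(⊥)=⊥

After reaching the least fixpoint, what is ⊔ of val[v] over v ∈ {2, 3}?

Iteration log — 5 steps:
  step 1. node 0  ⊔preds=⊥  new=[0,1]  stable
  step 2. node 1  ⊔preds=[-3,3]  new=[-3,1]  old=⊥  +wl: 
  step 3. node 2  ⊔preds=[-3,3]  new=[-3,3]  old=[-1,2]  +wl: 
  step 4. node 3  ⊔preds=[0,1]  new=[2,3]  old=⊥  +wl: 
  step 5. node 4  ⊔preds=⊥  new=[-3,3]  stable

Least fixpoint reached:
  node 0: [0,1]
  node 1: [-3,1]
  node 2: [-3,3]
  node 3: [2,3]
  node 4: [-3,3]

[-3,3]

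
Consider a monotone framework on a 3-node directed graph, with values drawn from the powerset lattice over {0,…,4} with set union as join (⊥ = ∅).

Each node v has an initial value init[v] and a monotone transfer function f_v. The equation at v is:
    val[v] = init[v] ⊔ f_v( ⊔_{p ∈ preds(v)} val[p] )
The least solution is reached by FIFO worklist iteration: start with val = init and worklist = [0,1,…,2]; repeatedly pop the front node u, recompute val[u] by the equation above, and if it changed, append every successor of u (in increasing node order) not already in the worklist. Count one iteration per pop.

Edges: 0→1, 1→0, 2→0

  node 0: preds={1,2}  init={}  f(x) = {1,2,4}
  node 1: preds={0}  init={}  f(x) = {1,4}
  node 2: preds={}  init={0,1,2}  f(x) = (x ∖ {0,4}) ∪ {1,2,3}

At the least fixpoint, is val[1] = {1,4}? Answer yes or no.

yes

Iteration log — 4 steps:
  step 1. node 0  ⊔preds={0,1,2}  new={1,2,4}  old={}  +wl: 
  step 2. node 1  ⊔preds={1,2,4}  new={1,4}  old={}  +wl: 0
  step 3. node 2  ⊔preds={}  new={0,1,2,3}  old={0,1,2}  +wl: 
  step 4. node 0  ⊔preds={0,1,2,3,4}  new={1,2,4}  stable

Least fixpoint reached:
  node 0: {1,2,4}
  node 1: {1,4}
  node 2: {0,1,2,3}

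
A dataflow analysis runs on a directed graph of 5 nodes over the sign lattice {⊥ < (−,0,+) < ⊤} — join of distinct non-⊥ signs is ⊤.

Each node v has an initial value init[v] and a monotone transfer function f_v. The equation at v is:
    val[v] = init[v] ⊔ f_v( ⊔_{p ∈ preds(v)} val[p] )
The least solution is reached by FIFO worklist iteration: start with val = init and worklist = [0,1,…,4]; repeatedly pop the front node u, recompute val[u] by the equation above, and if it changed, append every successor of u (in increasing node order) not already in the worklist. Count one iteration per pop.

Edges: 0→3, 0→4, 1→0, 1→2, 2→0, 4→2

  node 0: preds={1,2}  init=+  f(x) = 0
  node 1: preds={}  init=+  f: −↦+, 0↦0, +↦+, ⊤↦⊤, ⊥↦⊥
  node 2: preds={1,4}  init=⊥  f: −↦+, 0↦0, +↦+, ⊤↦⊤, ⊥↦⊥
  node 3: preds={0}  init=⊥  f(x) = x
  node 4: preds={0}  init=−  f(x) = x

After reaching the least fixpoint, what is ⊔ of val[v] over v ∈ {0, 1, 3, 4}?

Worklist (7 pops):
  #1 pop 0: in=+ → ⊤ (was +); enqueue []
  #2 pop 1: in=⊥ → + (no change)
  #3 pop 2: in=⊤ → ⊤ (was ⊥); enqueue [0]
  #4 pop 3: in=⊤ → ⊤ (was ⊥); enqueue []
  #5 pop 4: in=⊤ → ⊤ (was −); enqueue [2]
  #6 pop 0: in=⊤ → ⊤ (no change)
  #7 pop 2: in=⊤ → ⊤ (no change)

Fixpoint:
  val[0] = ⊤
  val[1] = +
  val[2] = ⊤
  val[3] = ⊤
  val[4] = ⊤

⊤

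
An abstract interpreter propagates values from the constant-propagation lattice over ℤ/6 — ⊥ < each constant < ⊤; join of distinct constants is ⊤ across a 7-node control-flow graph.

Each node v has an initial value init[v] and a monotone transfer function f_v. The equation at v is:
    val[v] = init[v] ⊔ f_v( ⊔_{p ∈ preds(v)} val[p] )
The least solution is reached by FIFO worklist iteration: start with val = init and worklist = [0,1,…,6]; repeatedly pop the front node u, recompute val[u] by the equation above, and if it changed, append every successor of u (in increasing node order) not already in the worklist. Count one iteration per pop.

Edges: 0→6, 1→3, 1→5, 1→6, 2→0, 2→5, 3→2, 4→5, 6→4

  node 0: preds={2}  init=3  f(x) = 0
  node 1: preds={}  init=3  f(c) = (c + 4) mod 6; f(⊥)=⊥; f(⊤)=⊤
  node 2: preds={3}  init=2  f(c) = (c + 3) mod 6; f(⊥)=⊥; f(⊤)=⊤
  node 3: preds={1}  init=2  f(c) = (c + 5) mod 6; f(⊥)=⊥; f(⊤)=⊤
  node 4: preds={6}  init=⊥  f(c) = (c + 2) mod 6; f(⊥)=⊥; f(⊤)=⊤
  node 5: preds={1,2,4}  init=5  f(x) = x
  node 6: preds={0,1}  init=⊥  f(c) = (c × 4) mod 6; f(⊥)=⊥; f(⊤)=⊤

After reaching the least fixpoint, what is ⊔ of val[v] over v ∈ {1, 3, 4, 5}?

Iteration log — 10 steps:
  step 1. node 0  ⊔preds=2  new=⊤  old=3  +wl: 
  step 2. node 1  ⊔preds=⊥  new=3  stable
  step 3. node 2  ⊔preds=2  new=⊤  old=2  +wl: 0
  step 4. node 3  ⊔preds=3  new=2  stable
  step 5. node 4  ⊔preds=⊥  new=⊥  stable
  step 6. node 5  ⊔preds=⊤  new=⊤  old=5  +wl: 
  step 7. node 6  ⊔preds=⊤  new=⊤  old=⊥  +wl: 4
  step 8. node 0  ⊔preds=⊤  new=⊤  stable
  step 9. node 4  ⊔preds=⊤  new=⊤  old=⊥  +wl: 5
  step 10. node 5  ⊔preds=⊤  new=⊤  stable

Least fixpoint reached:
  node 0: ⊤
  node 1: 3
  node 2: ⊤
  node 3: 2
  node 4: ⊤
  node 5: ⊤
  node 6: ⊤

⊤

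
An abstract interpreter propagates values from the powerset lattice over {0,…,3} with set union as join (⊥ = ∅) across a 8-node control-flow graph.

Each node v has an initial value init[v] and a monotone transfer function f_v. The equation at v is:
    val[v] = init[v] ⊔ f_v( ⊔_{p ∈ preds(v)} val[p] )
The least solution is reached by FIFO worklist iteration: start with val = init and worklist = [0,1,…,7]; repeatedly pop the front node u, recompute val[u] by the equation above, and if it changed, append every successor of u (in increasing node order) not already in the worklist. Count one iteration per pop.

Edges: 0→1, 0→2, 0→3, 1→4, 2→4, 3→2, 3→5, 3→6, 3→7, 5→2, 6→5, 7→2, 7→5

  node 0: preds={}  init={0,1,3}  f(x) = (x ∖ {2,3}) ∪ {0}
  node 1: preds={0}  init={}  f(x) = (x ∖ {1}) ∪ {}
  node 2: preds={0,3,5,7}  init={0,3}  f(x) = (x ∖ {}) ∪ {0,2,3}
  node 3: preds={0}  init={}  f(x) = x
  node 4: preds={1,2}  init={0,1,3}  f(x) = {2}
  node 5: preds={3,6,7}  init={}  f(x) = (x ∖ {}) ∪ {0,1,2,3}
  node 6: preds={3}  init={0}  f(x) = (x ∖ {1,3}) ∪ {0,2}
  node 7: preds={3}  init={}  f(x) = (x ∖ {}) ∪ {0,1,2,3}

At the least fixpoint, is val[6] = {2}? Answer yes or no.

no

Iteration log — 10 steps:
  step 1. node 0  ⊔preds={}  new={0,1,3}  stable
  step 2. node 1  ⊔preds={0,1,3}  new={0,3}  old={}  +wl: 
  step 3. node 2  ⊔preds={0,1,3}  new={0,1,2,3}  old={0,3}  +wl: 
  step 4. node 3  ⊔preds={0,1,3}  new={0,1,3}  old={}  +wl: 2
  step 5. node 4  ⊔preds={0,1,2,3}  new={0,1,2,3}  old={0,1,3}  +wl: 
  step 6. node 5  ⊔preds={0,1,3}  new={0,1,2,3}  old={}  +wl: 
  step 7. node 6  ⊔preds={0,1,3}  new={0,2}  old={0}  +wl: 5
  step 8. node 7  ⊔preds={0,1,3}  new={0,1,2,3}  old={}  +wl: 
  step 9. node 2  ⊔preds={0,1,2,3}  new={0,1,2,3}  stable
  step 10. node 5  ⊔preds={0,1,2,3}  new={0,1,2,3}  stable

Least fixpoint reached:
  node 0: {0,1,3}
  node 1: {0,3}
  node 2: {0,1,2,3}
  node 3: {0,1,3}
  node 4: {0,1,2,3}
  node 5: {0,1,2,3}
  node 6: {0,2}
  node 7: {0,1,2,3}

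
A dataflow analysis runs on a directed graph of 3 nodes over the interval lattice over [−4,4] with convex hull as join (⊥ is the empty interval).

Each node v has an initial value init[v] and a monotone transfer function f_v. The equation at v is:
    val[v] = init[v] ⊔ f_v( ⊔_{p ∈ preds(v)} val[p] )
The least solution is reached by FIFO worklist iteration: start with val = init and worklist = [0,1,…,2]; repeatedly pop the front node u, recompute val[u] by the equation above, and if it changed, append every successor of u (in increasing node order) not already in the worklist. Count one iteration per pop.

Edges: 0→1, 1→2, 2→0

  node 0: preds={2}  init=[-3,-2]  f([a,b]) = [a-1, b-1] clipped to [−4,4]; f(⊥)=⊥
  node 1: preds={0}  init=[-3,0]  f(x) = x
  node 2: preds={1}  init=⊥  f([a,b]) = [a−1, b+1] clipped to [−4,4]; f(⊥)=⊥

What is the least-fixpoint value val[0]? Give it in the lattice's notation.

Worklist (6 pops):
  #1 pop 0: in=⊥ → [-3,-2] (no change)
  #2 pop 1: in=[-3,-2] → [-3,0] (no change)
  #3 pop 2: in=[-3,0] → [-4,1] (was ⊥); enqueue [0]
  #4 pop 0: in=[-4,1] → [-4,0] (was [-3,-2]); enqueue [1]
  #5 pop 1: in=[-4,0] → [-4,0] (was [-3,0]); enqueue [2]
  #6 pop 2: in=[-4,0] → [-4,1] (no change)

Fixpoint:
  val[0] = [-4,0]
  val[1] = [-4,0]
  val[2] = [-4,1]

[-4,0]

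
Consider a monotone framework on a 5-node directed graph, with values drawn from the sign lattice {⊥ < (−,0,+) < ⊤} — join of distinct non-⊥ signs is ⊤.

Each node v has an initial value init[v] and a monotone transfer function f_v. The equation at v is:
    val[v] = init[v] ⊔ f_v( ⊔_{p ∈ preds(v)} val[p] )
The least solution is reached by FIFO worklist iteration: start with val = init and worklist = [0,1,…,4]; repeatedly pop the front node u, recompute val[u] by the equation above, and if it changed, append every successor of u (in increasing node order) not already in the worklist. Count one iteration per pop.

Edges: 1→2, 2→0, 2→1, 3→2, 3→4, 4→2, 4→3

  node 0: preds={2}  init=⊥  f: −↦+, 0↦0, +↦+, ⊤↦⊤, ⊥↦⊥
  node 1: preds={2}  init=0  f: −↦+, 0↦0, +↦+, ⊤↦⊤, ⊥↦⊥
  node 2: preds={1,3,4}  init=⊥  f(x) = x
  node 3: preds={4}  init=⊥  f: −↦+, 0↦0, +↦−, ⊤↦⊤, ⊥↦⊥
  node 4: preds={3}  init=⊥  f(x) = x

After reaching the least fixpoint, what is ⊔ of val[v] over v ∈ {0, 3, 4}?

Trace (7 dequeues):
  [1] u=0 | in ⊥ | out ⊥ | ==
  [2] u=1 | in ⊥ | out 0 | ==
  [3] u=2 | in 0 | out 0 | prev ⊥ | push {0,1}
  [4] u=3 | in ⊥ | out ⊥ | ==
  [5] u=4 | in ⊥ | out ⊥ | ==
  [6] u=0 | in 0 | out 0 | prev ⊥ | push {}
  [7] u=1 | in 0 | out 0 | ==

Converged values:
  [0] 0
  [1] 0
  [2] 0
  [3] ⊥
  [4] ⊥

0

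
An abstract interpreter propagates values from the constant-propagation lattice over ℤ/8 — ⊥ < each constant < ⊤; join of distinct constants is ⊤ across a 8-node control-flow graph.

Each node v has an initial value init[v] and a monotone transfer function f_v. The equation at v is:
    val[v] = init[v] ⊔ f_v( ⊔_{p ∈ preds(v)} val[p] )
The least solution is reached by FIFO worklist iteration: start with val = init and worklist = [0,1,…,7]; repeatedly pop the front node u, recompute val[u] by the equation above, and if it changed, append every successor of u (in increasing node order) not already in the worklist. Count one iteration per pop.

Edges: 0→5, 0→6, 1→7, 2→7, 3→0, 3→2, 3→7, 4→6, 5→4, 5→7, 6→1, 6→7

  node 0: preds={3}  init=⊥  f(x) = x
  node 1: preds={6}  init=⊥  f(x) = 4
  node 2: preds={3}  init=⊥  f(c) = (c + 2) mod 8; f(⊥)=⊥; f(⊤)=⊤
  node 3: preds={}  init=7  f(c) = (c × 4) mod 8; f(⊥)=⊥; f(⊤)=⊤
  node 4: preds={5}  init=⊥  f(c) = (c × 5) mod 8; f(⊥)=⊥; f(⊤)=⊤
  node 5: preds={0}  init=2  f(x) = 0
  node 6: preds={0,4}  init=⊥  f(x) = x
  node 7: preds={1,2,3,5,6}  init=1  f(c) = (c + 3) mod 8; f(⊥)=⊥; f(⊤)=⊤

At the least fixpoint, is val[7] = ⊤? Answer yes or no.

yes

Iteration log — 11 steps:
  step 1. node 0  ⊔preds=7  new=7  old=⊥  +wl: 
  step 2. node 1  ⊔preds=⊥  new=4  old=⊥  +wl: 
  step 3. node 2  ⊔preds=7  new=1  old=⊥  +wl: 
  step 4. node 3  ⊔preds=⊥  new=7  stable
  step 5. node 4  ⊔preds=2  new=2  old=⊥  +wl: 
  step 6. node 5  ⊔preds=7  new=⊤  old=2  +wl: 4
  step 7. node 6  ⊔preds=⊤  new=⊤  old=⊥  +wl: 1
  step 8. node 7  ⊔preds=⊤  new=⊤  old=1  +wl: 
  step 9. node 4  ⊔preds=⊤  new=⊤  old=2  +wl: 6
  step 10. node 1  ⊔preds=⊤  new=4  stable
  step 11. node 6  ⊔preds=⊤  new=⊤  stable

Least fixpoint reached:
  node 0: 7
  node 1: 4
  node 2: 1
  node 3: 7
  node 4: ⊤
  node 5: ⊤
  node 6: ⊤
  node 7: ⊤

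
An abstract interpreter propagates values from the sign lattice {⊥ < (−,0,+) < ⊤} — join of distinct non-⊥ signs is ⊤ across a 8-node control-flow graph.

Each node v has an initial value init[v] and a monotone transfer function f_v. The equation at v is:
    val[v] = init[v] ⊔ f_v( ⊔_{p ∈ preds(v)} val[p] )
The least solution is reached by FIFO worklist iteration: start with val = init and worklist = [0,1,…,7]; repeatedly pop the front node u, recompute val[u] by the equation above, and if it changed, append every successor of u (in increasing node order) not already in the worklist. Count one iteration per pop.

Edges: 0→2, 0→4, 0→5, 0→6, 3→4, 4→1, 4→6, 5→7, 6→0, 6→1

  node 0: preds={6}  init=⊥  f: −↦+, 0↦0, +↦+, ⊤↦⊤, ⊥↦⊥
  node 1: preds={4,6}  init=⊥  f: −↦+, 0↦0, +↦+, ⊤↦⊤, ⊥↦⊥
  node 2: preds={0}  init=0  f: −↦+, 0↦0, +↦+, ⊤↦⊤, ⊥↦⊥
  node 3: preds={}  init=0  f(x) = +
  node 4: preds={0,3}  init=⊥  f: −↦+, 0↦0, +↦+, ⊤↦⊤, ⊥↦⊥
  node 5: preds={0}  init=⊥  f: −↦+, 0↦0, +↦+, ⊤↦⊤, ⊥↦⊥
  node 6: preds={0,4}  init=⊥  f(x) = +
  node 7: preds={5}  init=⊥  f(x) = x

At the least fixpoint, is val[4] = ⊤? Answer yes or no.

yes

Worklist (15 pops):
  #1 pop 0: in=⊥ → ⊥ (no change)
  #2 pop 1: in=⊥ → ⊥ (no change)
  #3 pop 2: in=⊥ → 0 (no change)
  #4 pop 3: in=⊥ → ⊤ (was 0); enqueue []
  #5 pop 4: in=⊤ → ⊤ (was ⊥); enqueue [1]
  #6 pop 5: in=⊥ → ⊥ (no change)
  #7 pop 6: in=⊤ → + (was ⊥); enqueue [0]
  #8 pop 7: in=⊥ → ⊥ (no change)
  #9 pop 1: in=⊤ → ⊤ (was ⊥); enqueue []
  #10 pop 0: in=+ → + (was ⊥); enqueue [2,4,5,6]
  #11 pop 2: in=+ → ⊤ (was 0); enqueue []
  #12 pop 4: in=⊤ → ⊤ (no change)
  #13 pop 5: in=+ → + (was ⊥); enqueue [7]
  #14 pop 6: in=⊤ → + (no change)
  #15 pop 7: in=+ → + (was ⊥); enqueue []

Fixpoint:
  val[0] = +
  val[1] = ⊤
  val[2] = ⊤
  val[3] = ⊤
  val[4] = ⊤
  val[5] = +
  val[6] = +
  val[7] = +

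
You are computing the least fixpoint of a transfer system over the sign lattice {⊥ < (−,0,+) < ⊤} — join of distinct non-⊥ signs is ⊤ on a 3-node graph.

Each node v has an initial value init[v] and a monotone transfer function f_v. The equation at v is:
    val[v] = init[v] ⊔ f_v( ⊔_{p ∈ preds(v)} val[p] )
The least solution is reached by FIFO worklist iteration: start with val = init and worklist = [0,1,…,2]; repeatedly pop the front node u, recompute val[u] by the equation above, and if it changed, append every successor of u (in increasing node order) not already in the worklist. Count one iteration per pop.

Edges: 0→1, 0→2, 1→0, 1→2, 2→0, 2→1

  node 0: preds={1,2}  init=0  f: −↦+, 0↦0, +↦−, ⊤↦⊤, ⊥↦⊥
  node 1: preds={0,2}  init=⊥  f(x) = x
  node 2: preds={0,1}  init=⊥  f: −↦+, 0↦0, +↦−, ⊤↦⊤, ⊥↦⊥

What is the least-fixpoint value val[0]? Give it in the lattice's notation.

0

Worklist (5 pops):
  #1 pop 0: in=⊥ → 0 (no change)
  #2 pop 1: in=0 → 0 (was ⊥); enqueue [0]
  #3 pop 2: in=0 → 0 (was ⊥); enqueue [1]
  #4 pop 0: in=0 → 0 (no change)
  #5 pop 1: in=0 → 0 (no change)

Fixpoint:
  val[0] = 0
  val[1] = 0
  val[2] = 0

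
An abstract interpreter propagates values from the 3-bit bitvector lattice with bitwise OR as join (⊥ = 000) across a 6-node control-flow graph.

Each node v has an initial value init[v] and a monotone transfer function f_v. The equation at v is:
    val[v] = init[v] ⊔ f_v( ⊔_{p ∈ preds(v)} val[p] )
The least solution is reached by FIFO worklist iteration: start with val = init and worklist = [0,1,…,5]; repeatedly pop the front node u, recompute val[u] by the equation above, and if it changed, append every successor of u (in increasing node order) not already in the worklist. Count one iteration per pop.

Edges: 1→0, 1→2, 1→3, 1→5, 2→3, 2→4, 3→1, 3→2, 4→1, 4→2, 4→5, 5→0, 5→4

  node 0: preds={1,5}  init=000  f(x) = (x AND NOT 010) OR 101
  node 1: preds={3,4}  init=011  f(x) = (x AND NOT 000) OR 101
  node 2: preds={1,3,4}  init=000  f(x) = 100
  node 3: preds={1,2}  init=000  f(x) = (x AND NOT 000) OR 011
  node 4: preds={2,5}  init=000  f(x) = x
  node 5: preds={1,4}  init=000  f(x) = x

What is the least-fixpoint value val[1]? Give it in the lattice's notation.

111

Iteration log — 13 steps:
  step 1. node 0  ⊔preds=011  new=101  old=000  +wl: 
  step 2. node 1  ⊔preds=000  new=111  old=011  +wl: 0
  step 3. node 2  ⊔preds=111  new=100  old=000  +wl: 
  step 4. node 3  ⊔preds=111  new=111  old=000  +wl: 1,2
  step 5. node 4  ⊔preds=100  new=100  old=000  +wl: 
  step 6. node 5  ⊔preds=111  new=111  old=000  +wl: 4
  step 7. node 0  ⊔preds=111  new=101  stable
  step 8. node 1  ⊔preds=111  new=111  stable
  step 9. node 2  ⊔preds=111  new=100  stable
  step 10. node 4  ⊔preds=111  new=111  old=100  +wl: 1,2,5
  step 11. node 1  ⊔preds=111  new=111  stable
  step 12. node 2  ⊔preds=111  new=100  stable
  step 13. node 5  ⊔preds=111  new=111  stable

Least fixpoint reached:
  node 0: 101
  node 1: 111
  node 2: 100
  node 3: 111
  node 4: 111
  node 5: 111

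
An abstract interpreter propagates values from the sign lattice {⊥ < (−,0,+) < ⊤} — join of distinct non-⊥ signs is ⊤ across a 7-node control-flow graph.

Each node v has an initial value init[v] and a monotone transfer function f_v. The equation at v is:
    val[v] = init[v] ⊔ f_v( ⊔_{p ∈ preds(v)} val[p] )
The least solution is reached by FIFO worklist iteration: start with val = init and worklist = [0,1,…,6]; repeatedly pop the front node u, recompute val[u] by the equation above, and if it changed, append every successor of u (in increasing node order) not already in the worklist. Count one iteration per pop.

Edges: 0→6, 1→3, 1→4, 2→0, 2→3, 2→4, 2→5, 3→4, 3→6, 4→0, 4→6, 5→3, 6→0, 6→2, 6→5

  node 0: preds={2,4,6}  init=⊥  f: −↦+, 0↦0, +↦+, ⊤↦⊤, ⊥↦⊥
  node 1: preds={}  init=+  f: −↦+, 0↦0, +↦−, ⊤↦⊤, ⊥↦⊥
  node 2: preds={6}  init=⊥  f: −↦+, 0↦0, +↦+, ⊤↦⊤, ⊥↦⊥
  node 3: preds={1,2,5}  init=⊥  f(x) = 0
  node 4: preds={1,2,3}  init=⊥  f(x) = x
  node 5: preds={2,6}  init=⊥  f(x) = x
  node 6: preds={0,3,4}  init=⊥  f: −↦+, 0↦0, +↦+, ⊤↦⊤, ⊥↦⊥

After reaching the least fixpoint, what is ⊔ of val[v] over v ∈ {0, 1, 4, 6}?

⊤

Trace (14 dequeues):
  [1] u=0 | in ⊥ | out ⊥ | ==
  [2] u=1 | in ⊥ | out + | ==
  [3] u=2 | in ⊥ | out ⊥ | ==
  [4] u=3 | in + | out 0 | prev ⊥ | push {}
  [5] u=4 | in ⊤ | out ⊤ | prev ⊥ | push {0}
  [6] u=5 | in ⊥ | out ⊥ | ==
  [7] u=6 | in ⊤ | out ⊤ | prev ⊥ | push {2,5}
  [8] u=0 | in ⊤ | out ⊤ | prev ⊥ | push {6}
  [9] u=2 | in ⊤ | out ⊤ | prev ⊥ | push {0,3,4}
  [10] u=5 | in ⊤ | out ⊤ | prev ⊥ | push {}
  [11] u=6 | in ⊤ | out ⊤ | ==
  [12] u=0 | in ⊤ | out ⊤ | ==
  [13] u=3 | in ⊤ | out 0 | ==
  [14] u=4 | in ⊤ | out ⊤ | ==

Converged values:
  [0] ⊤
  [1] +
  [2] ⊤
  [3] 0
  [4] ⊤
  [5] ⊤
  [6] ⊤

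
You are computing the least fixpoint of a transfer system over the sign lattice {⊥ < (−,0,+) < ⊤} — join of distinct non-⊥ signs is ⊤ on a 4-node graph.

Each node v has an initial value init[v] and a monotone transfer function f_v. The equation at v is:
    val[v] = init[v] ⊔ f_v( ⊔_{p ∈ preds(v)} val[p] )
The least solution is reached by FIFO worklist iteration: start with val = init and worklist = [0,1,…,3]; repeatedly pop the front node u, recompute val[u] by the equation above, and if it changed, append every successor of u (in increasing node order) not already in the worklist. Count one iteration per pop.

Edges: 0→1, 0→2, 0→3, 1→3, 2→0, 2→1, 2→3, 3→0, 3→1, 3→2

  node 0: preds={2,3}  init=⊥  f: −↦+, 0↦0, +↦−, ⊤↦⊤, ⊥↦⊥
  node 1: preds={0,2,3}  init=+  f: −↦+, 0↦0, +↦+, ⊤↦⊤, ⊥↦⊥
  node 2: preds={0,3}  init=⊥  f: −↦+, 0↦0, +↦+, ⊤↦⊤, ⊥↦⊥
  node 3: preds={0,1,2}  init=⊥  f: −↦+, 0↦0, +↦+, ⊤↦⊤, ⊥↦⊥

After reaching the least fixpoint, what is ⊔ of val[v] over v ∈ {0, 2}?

⊤

Trace (12 dequeues):
  [1] u=0 | in ⊥ | out ⊥ | ==
  [2] u=1 | in ⊥ | out + | ==
  [3] u=2 | in ⊥ | out ⊥ | ==
  [4] u=3 | in + | out + | prev ⊥ | push {0,1,2}
  [5] u=0 | in + | out − | prev ⊥ | push {3}
  [6] u=1 | in ⊤ | out ⊤ | prev + | push {}
  [7] u=2 | in ⊤ | out ⊤ | prev ⊥ | push {0,1}
  [8] u=3 | in ⊤ | out ⊤ | prev + | push {2}
  [9] u=0 | in ⊤ | out ⊤ | prev − | push {3}
  [10] u=1 | in ⊤ | out ⊤ | ==
  [11] u=2 | in ⊤ | out ⊤ | ==
  [12] u=3 | in ⊤ | out ⊤ | ==

Converged values:
  [0] ⊤
  [1] ⊤
  [2] ⊤
  [3] ⊤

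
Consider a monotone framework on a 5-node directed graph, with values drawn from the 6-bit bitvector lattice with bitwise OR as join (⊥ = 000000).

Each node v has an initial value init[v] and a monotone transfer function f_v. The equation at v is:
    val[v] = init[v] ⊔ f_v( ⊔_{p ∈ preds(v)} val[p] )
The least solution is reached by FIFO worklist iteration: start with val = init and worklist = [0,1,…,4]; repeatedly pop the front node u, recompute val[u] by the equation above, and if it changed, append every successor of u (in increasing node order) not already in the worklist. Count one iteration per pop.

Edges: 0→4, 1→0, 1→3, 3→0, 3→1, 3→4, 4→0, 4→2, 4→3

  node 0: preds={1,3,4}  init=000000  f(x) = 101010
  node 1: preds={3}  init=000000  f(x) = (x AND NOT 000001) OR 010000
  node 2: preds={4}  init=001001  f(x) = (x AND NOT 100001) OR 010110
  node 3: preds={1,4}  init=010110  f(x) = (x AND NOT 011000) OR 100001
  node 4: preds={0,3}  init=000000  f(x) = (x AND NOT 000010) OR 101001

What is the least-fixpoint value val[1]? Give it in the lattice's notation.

110110

Trace (10 dequeues):
  [1] u=0 | in 010110 | out 101010 | prev 000000 | push {}
  [2] u=1 | in 010110 | out 010110 | prev 000000 | push {0}
  [3] u=2 | in 000000 | out 011111 | prev 001001 | push {}
  [4] u=3 | in 010110 | out 110111 | prev 010110 | push {1}
  [5] u=4 | in 111111 | out 111101 | prev 000000 | push {2,3}
  [6] u=0 | in 111111 | out 101010 | ==
  [7] u=1 | in 110111 | out 110110 | prev 010110 | push {0}
  [8] u=2 | in 111101 | out 011111 | ==
  [9] u=3 | in 111111 | out 110111 | ==
  [10] u=0 | in 111111 | out 101010 | ==

Converged values:
  [0] 101010
  [1] 110110
  [2] 011111
  [3] 110111
  [4] 111101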